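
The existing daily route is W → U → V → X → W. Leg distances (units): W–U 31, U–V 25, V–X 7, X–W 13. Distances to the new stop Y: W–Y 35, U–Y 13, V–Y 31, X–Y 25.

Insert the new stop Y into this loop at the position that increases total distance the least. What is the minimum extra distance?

+17 — insert Y between W and U.

Insertion cost between consecutive stops i–j is d(i,Y) + d(Y,j) − d(i,j):
  between W and U: 35 + 13 − 31 = 17
  between U and V: 13 + 31 − 25 = 19
  between V and X: 31 + 25 − 7 = 49
  between X and W: 25 + 35 − 13 = 47
Cheapest insertion is between W and U, adding 17.
New total = 76 + 17 = 93.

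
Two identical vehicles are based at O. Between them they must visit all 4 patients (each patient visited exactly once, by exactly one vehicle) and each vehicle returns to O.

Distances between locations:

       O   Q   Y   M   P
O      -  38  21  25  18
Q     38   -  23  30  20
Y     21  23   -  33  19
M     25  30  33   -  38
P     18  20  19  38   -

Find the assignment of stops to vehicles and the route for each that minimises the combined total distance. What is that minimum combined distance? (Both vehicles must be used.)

Try each way of splitting the stops between the two vehicles (each non-empty) and, for each split, find the best tour for each vehicle:
  {Q} + {Y, M, P}: 76 + 95 = 171
  {Y} + {Q, M, P}: 42 + 93 = 135
  {Q, Y} + {M, P}: 82 + 81 = 163
  {M} + {Q, Y, P}: 50 + 82 = 132
  {Q, M} + {Y, P}: 93 + 58 = 151
  {Y, M} + {Q, P}: 79 + 76 = 155
  … (7 splits in total)
Best: vehicle 1 O → M → O = 50; vehicle 2 O → Y → Q → P → O = 82; combined 132.

132 — the smallest possible combined total.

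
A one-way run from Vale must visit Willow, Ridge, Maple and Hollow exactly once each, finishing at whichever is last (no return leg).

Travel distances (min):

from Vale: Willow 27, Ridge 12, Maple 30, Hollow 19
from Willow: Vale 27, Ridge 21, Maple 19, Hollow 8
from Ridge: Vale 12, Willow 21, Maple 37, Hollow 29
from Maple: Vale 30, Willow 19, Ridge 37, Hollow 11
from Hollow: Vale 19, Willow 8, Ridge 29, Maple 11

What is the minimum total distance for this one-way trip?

There are 4! = 24 possible orderings.
Vale→Willow→Ridge→Maple→Hollow: 27+21+37+11 = 96
Vale→Willow→Ridge→Hollow→Maple: 27+21+29+11 = 88
Vale→Willow→Maple→Ridge→Hollow: 27+19+37+29 = 112
Vale→Willow→Maple→Hollow→Ridge: 27+19+11+29 = 86
Vale→Willow→Hollow→Ridge→Maple: 27+8+29+37 = 101
Vale→Willow→Hollow→Maple→Ridge: 27+8+11+37 = 83
Vale→Ridge→Willow→Maple→Hollow: 12+21+19+11 = 63
Vale→Ridge→Willow→Hollow→Maple: 12+21+8+11 = 52
Vale→Ridge→Maple→Willow→Hollow: 12+37+19+8 = 76
Vale→Ridge→Maple→Hollow→Willow: 12+37+11+8 = 68
Vale→Ridge→Hollow→Willow→Maple: 12+29+8+19 = 68
Vale→Ridge→Hollow→Maple→Willow: 12+29+11+19 = 71
Vale→Maple→Willow→Ridge→Hollow: 30+19+21+29 = 99
Vale→Maple→Willow→Hollow→Ridge: 30+19+8+29 = 86
… (10 more)
The minimum is 52.
One shortest path: Vale → Ridge → Willow → Hollow → Maple.

Minimum one-way distance = 52 min.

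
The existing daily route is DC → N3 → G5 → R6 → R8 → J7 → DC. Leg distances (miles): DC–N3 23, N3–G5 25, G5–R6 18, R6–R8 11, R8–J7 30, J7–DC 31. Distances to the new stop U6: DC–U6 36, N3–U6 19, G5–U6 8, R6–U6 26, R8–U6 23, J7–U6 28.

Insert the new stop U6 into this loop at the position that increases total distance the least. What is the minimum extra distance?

Adding 2 miles by placing U6 on the N3–G5 leg.

Insertion cost between consecutive stops i–j is d(i,U6) + d(U6,j) − d(i,j):
  between DC and N3: 36 + 19 − 23 = 32
  between N3 and G5: 19 + 8 − 25 = 2
  between G5 and R6: 8 + 26 − 18 = 16
  between R6 and R8: 26 + 23 − 11 = 38
  between R8 and J7: 23 + 28 − 30 = 21
  between J7 and DC: 28 + 36 − 31 = 33
Cheapest insertion is between N3 and G5, adding 2.
New total = 138 + 2 = 140.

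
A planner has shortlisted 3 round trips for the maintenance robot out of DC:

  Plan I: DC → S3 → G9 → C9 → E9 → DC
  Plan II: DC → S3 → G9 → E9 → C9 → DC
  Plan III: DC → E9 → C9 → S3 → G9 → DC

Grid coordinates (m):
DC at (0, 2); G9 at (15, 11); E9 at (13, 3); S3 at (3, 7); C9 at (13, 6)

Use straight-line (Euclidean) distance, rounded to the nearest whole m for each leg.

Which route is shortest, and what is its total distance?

Plan I: 6 + 13 + 5 + 3 + 13 = 40
Plan II: 6 + 13 + 8 + 3 + 14 = 44
Plan III: 13 + 3 + 10 + 13 + 17 = 56

Shortest is Plan I, total 40 m.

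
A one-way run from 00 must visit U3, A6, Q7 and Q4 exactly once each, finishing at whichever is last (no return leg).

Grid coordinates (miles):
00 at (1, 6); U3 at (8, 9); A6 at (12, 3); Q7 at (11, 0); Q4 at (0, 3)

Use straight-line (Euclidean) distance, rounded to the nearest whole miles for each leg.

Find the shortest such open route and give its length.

Shortest open route: 23 miles.

There are 4! = 24 possible orderings.
00 - U3 - A6 - Q7 - Q4: 8+7+3+11 = 29
00 - U3 - A6 - Q4 - Q7: 8+7+12+11 = 38
00 - U3 - Q7 - A6 - Q4: 8+9+3+12 = 32
00 - U3 - Q7 - Q4 - A6: 8+9+11+12 = 40
00 - U3 - Q4 - A6 - Q7: 8+10+12+3 = 33
00 - U3 - Q4 - Q7 - A6: 8+10+11+3 = 32
00 - A6 - U3 - Q7 - Q4: 11+7+9+11 = 38
00 - A6 - U3 - Q4 - Q7: 11+7+10+11 = 39
00 - A6 - Q7 - U3 - Q4: 11+3+9+10 = 33
00 - A6 - Q7 - Q4 - U3: 11+3+11+10 = 35
00 - A6 - Q4 - U3 - Q7: 11+12+10+9 = 42
00 - A6 - Q4 - Q7 - U3: 11+12+11+9 = 43
00 - Q7 - U3 - A6 - Q4: 12+9+7+12 = 40
00 - Q7 - U3 - Q4 - A6: 12+9+10+12 = 43
… (10 more)
00 - Q4 - U3 - A6 - Q7: 3+10+7+3 = 23  ← best
The minimum is 23.
One shortest path: 00 → Q4 → U3 → A6 → Q7.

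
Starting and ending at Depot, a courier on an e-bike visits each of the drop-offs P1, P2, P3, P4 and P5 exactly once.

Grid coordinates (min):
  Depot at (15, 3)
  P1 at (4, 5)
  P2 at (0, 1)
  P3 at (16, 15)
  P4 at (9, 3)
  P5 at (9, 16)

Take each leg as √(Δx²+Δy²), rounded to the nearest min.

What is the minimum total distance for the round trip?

Depot→P1→P2→P3→P4→P5→Depot: 11+6+21+14+13+14 = 79
Depot→P1→P2→P3→P5→P4→Depot: 11+6+21+7+13+6 = 64
Depot→P1→P2→P4→P3→P5→Depot: 11+6+9+14+7+14 = 61
Depot→P1→P2→P4→P5→P3→Depot: 11+6+9+13+7+12 = 58
Depot→P1→P2→P5→P3→P4→Depot: 11+6+17+7+14+6 = 61
Depot→P1→P2→P5→P4→P3→Depot: 11+6+17+13+14+12 = 73
Depot→P1→P3→P2→P4→P5→Depot: 11+16+21+9+13+14 = 84
Depot→P1→P3→P2→P5→P4→Depot: 11+16+21+17+13+6 = 84
Depot→P1→P3→P4→P2→P5→Depot: 11+16+14+9+17+14 = 81
Depot→P1→P3→P4→P5→P2→Depot: 11+16+14+13+17+15 = 86
Depot→P1→P3→P5→P2→P4→Depot: 11+16+7+17+9+6 = 66
Depot→P1→P3→P5→P4→P2→Depot: 11+16+7+13+9+15 = 71
Depot→P1→P4→P2→P3→P5→Depot: 11+5+9+21+7+14 = 67
Depot→P1→P4→P2→P5→P3→Depot: 11+5+9+17+7+12 = 61
… (46 more)
Depot→P3→P5→P1→P2→P4→Depot: 12+7+12+6+9+6 = 52  ← best
The minimum is 52.
One optimal route: Depot → P3 → P5 → P1 → P2 → P4 → Depot (or its reverse).

Minimum total distance: 52 min.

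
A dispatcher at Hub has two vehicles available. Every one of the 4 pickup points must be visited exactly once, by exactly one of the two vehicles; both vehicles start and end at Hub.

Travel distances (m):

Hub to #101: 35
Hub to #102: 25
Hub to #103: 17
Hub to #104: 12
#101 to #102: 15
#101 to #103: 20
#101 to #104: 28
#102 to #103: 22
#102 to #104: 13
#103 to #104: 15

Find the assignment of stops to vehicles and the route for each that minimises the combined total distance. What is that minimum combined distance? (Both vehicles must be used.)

Check every non-empty split of the stops between the two vehicles; for each half take its own optimal tour:
  {#101} + {#102, #103, #104}: 70 + 64 = 134
  {#102} + {#101, #103, #104}: 50 + 77 = 127
  {#101, #102} + {#103, #104}: 75 + 44 = 119
  {#103} + {#101, #102, #104}: 34 + 75 = 109
  {#101, #103} + {#102, #104}: 72 + 50 = 122
  {#102, #103} + {#101, #104}: 64 + 75 = 139
  … (7 splits in total)
  {#101, #102, #103} + {#104}: 77 + 24 = 101  ← best
Best: vehicle 1 Hub → #102 → #101 → #103 → Hub = 77; vehicle 2 Hub → #104 → Hub = 24; combined 101.

101 m — the smallest possible combined total.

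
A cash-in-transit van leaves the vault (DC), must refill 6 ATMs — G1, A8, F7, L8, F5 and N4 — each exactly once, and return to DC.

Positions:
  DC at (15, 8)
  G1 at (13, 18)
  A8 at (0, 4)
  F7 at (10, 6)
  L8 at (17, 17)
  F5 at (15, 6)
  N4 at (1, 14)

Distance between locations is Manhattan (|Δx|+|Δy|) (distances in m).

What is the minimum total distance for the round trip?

Minimum total distance: 62 m.

DC→G1→A8→F7→L8→F5→N4→DC: 12+27+12+18+13+22+20 = 124
DC→G1→A8→F7→L8→N4→F5→DC: 12+27+12+18+19+22+2 = 112
DC→G1→A8→F7→F5→L8→N4→DC: 12+27+12+5+13+19+20 = 108
DC→G1→A8→F7→F5→N4→L8→DC: 12+27+12+5+22+19+11 = 108
DC→G1→A8→F7→N4→L8→F5→DC: 12+27+12+17+19+13+2 = 102
DC→G1→A8→F7→N4→F5→L8→DC: 12+27+12+17+22+13+11 = 114
DC→G1→A8→L8→F7→F5→N4→DC: 12+27+30+18+5+22+20 = 134
DC→G1→A8→L8→F7→N4→F5→DC: 12+27+30+18+17+22+2 = 128
… (352 more)
DC→L8→G1→N4→A8→F7→F5→DC: 11+5+16+11+12+5+2 = 62  ← best
The minimum is 62.
One optimal route: DC → L8 → G1 → N4 → A8 → F7 → F5 → DC (or its reverse).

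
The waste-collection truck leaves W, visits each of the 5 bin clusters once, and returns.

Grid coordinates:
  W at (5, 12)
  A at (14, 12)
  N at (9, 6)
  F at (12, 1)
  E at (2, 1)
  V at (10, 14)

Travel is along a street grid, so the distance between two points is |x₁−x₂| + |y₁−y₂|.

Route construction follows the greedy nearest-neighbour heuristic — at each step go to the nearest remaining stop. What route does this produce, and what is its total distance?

Total distance 56 via the nearest-neighbour route W → V → A → N → F → E → W.

From W: distances to unvisited — V=7, A=9, N=10, E=14, F=18. Nearest is V (7).
From V: distances to unvisited — A=6, N=9, F=15, E=21. Nearest is A (6).
From A: distances to unvisited — N=11, F=13, E=23. Nearest is N (11).
From N: distances to unvisited — F=8, E=12. Nearest is F (8).
From F: distances to unvisited — E=10. Nearest is E (10).
Return E→W: 14.
Total = 7 + 6 + 11 + 8 + 10 + 14 = 56.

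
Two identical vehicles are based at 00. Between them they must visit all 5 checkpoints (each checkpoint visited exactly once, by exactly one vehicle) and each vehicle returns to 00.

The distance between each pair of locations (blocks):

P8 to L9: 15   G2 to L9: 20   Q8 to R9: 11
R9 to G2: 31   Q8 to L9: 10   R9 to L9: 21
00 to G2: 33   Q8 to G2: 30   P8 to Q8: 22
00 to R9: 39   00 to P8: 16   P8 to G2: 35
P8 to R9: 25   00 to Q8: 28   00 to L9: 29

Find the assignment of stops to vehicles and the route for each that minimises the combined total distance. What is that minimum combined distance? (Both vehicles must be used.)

Minimum combined distance: 145 blocks.

There are 2^4 − 1 = 15 ways to divide the 5 stops into two non-empty groups. For each, the best each vehicle can do is its own shortest tour through its group:
  {P8} + {Q8, R9, G2, L9}: 32 + 113 = 145
  {Q8} + {P8, R9, G2, L9}: 56 + 115 = 171
  {P8, Q8} + {R9, G2, L9}: 66 + 113 = 179
  {R9} + {P8, Q8, G2, L9}: 78 + 101 = 179
  {P8, R9} + {Q8, G2, L9}: 80 + 91 = 171
  {Q8, R9} + {P8, G2, L9}: 78 + 84 = 162
  … (15 splits in total)
Best: vehicle 1 00 → P8 → 00 = 32; vehicle 2 00 → Q8 → R9 → L9 → G2 → 00 = 113; combined 145.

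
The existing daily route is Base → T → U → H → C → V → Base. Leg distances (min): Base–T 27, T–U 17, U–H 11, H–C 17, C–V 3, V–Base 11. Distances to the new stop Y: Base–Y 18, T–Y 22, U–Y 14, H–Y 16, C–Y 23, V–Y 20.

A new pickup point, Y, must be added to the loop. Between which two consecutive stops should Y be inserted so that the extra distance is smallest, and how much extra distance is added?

Insertion cost between consecutive stops i–j is d(i,Y) + d(Y,j) − d(i,j):
  between Base and T: 18 + 22 − 27 = 13
  between T and U: 22 + 14 − 17 = 19
  between U and H: 14 + 16 − 11 = 19
  between H and C: 16 + 23 − 17 = 22
  between C and V: 23 + 20 − 3 = 40
  between V and Base: 20 + 18 − 11 = 27
Cheapest insertion is between Base and T, adding 13.
New total = 86 + 13 = 99.

Adding 13 min by placing Y on the Base–T leg.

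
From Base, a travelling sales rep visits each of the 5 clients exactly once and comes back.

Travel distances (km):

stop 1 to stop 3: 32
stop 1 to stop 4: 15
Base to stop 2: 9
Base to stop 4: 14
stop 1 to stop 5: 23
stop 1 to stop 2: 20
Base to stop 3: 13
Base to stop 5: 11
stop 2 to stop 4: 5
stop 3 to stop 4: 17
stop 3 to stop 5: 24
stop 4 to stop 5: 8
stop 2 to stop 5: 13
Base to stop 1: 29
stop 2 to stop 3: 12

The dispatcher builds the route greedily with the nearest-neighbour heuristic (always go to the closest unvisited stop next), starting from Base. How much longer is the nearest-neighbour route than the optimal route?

Base: stop 2=9, stop 5=11, stop 3=13, stop 4=14, stop 1=29 ⇒ stop 2
stop 2: stop 4=5, stop 3=12, stop 5=13, stop 1=20 ⇒ stop 4
stop 4: stop 5=8, stop 1=15, stop 3=17 ⇒ stop 5
stop 5: stop 1=23, stop 3=24 ⇒ stop 1
stop 1: stop 3=32 ⇒ stop 3
NN route Base → stop 2 → stop 4 → stop 5 → stop 1 → stop 3 → Base costs 90.
Optimal: Base → stop 3 → stop 2 → stop 1 → stop 4 → stop 5 → Base costs 79 (by enumerating all 60 distinct tours).
Excess = 90 − 79 = 11.

Excess over optimum: 11 km.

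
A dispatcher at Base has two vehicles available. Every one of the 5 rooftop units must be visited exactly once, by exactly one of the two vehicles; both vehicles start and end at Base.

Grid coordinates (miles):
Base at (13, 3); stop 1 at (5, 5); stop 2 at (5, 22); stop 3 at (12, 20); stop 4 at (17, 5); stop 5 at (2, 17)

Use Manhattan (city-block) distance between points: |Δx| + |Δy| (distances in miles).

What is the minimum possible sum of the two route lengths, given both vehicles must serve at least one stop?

Minimum combined distance: 72 miles.

Try each way of splitting the stops between the two vehicles (each non-empty) and, for each split, find the best tour for each vehicle:
  {stop 1} + {stop 2, stop 3, stop 4, stop 5}: 20 + 68 = 88
  {stop 2} + {stop 1, stop 3, stop 4, stop 5}: 54 + 64 = 118
  {stop 1, stop 2} + {stop 3, stop 4, stop 5}: 54 + 64 = 118
  {stop 3} + {stop 1, stop 2, stop 4, stop 5}: 36 + 68 = 104
  {stop 1, stop 3} + {stop 2, stop 4, stop 5}: 50 + 68 = 118
  {stop 2, stop 3} + {stop 1, stop 4, stop 5}: 54 + 58 = 112
  … (15 splits in total)
  {stop 4} + {stop 1, stop 2, stop 3, stop 5}: 12 + 60 = 72  ← best
Best: vehicle 1 Base → stop 4 → Base = 12; vehicle 2 Base → stop 1 → stop 5 → stop 2 → stop 3 → Base = 60; combined 72.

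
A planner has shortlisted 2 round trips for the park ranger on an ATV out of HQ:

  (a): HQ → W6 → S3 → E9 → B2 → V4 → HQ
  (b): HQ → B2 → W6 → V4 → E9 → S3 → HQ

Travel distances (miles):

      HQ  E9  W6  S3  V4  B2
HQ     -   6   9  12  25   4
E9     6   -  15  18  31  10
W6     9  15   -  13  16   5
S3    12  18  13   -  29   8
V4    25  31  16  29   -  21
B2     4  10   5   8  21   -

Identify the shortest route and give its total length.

(a): 9 + 13 + 18 + 10 + 21 + 25 = 96
(b): 4 + 5 + 16 + 31 + 18 + 12 = 86

86 miles — (b) is the shortest.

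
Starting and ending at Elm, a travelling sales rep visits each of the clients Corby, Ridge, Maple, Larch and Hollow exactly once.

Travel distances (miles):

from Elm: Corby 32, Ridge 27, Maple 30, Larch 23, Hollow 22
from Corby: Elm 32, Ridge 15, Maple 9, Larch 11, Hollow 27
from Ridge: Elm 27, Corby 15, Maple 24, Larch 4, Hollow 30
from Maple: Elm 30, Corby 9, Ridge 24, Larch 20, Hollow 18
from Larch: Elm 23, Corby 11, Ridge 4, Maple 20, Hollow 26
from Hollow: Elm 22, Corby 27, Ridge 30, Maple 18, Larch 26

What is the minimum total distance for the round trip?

There are 60 distinct closed tours to check (reversals are equivalent).
Elm-Corby-Ridge-Maple-Larch-Hollow-Elm: 32+15+24+20+26+22 = 139
Elm-Corby-Ridge-Maple-Hollow-Larch-Elm: 32+15+24+18+26+23 = 138
Elm-Corby-Ridge-Larch-Maple-Hollow-Elm: 32+15+4+20+18+22 = 111
Elm-Corby-Ridge-Larch-Hollow-Maple-Elm: 32+15+4+26+18+30 = 125
Elm-Corby-Ridge-Hollow-Maple-Larch-Elm: 32+15+30+18+20+23 = 138
Elm-Corby-Ridge-Hollow-Larch-Maple-Elm: 32+15+30+26+20+30 = 153
Elm-Corby-Maple-Ridge-Larch-Hollow-Elm: 32+9+24+4+26+22 = 117
Elm-Corby-Maple-Ridge-Hollow-Larch-Elm: 32+9+24+30+26+23 = 144
Elm-Corby-Maple-Larch-Ridge-Hollow-Elm: 32+9+20+4+30+22 = 117
Elm-Corby-Maple-Larch-Hollow-Ridge-Elm: 32+9+20+26+30+27 = 144
Elm-Corby-Maple-Hollow-Ridge-Larch-Elm: 32+9+18+30+4+23 = 116
Elm-Corby-Maple-Hollow-Larch-Ridge-Elm: 32+9+18+26+4+27 = 116
Elm-Corby-Larch-Ridge-Maple-Hollow-Elm: 32+11+4+24+18+22 = 111
Elm-Corby-Larch-Ridge-Hollow-Maple-Elm: 32+11+4+30+18+30 = 125
… (46 more)
Elm-Ridge-Larch-Corby-Maple-Hollow-Elm: 27+4+11+9+18+22 = 91  ← best
The minimum is 91.
One optimal route: Elm → Ridge → Larch → Corby → Maple → Hollow → Elm (or its reverse).

91 miles — the shortest possible round trip.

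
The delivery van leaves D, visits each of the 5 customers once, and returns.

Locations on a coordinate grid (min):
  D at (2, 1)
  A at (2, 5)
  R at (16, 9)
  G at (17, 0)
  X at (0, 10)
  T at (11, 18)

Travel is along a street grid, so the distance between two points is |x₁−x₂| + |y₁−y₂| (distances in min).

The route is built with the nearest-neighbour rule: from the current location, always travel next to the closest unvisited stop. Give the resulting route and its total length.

D → [A:4 / X:11 / G:16 / R:22 / T:26] → A (4)
A → [X:7 / R:18 / G:20 / T:22] → X (7)
X → [R:17 / T:19 / G:27] → R (17)
R → [G:10 / T:14] → G (10)
G → [T:24] → T (24)
Return T→D: 26.
Total = 4 + 7 + 17 + 10 + 24 + 26 = 88.

88 min along D → A → X → R → G → T → D.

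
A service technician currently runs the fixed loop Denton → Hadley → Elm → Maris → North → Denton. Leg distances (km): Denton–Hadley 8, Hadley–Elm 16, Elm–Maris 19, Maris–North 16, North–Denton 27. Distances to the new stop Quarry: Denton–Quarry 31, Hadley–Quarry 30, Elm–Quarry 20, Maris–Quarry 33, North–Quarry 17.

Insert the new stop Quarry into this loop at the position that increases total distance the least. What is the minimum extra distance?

Insertion cost between consecutive stops i–j is d(i,Quarry) + d(Quarry,j) − d(i,j):
  between Denton and Hadley: 31 + 30 − 8 = 53
  between Hadley and Elm: 30 + 20 − 16 = 34
  between Elm and Maris: 20 + 33 − 19 = 34
  between Maris and North: 33 + 17 − 16 = 34
  between North and Denton: 17 + 31 − 27 = 21
Cheapest insertion is between North and Denton, adding 21.
New total = 86 + 21 = 107.

Adding 21 km by placing Quarry on the North–Denton leg.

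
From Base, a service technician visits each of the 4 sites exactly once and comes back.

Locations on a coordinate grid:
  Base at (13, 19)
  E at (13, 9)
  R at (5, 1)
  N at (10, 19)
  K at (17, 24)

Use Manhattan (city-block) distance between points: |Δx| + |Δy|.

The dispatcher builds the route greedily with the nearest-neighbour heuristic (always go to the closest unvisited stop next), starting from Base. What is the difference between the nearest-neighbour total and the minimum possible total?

Base: N=3, K=9, E=10, R=26 ⇒ N
N: K=12, E=13, R=23 ⇒ K
K: E=19, R=35 ⇒ E
E: R=16 ⇒ R
NN route Base → N → K → E → R → Base costs 76.
Optimal: Base → E → R → N → K → Base costs 70 (by enumerating all 12 distinct tours).
Excess = 76 − 70 = 6.

Excess over optimum: 6.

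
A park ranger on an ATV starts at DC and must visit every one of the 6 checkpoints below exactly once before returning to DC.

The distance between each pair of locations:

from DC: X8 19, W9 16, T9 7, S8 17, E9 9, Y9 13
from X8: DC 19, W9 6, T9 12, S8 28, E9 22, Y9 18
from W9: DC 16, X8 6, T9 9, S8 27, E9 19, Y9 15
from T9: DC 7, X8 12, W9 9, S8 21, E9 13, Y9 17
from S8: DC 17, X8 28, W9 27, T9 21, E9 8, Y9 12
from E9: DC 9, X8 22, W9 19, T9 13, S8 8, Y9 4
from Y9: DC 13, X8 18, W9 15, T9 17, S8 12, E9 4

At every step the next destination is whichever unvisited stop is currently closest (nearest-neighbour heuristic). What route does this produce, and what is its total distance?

DC → [T9:7 / E9:9 / Y9:13 / W9:16 / S8:17 / X8:19] → T9 (7)
T9 → [W9:9 / X8:12 / E9:13 / Y9:17 / S8:21] → W9 (9)
W9 → [X8:6 / Y9:15 / E9:19 / S8:27] → X8 (6)
X8 → [Y9:18 / E9:22 / S8:28] → Y9 (18)
Y9 → [E9:4 / S8:12] → E9 (4)
E9 → [S8:8] → S8 (8)
Return S8→DC: 17.
Total = 7 + 9 + 6 + 18 + 4 + 8 + 17 = 69.

69 along DC → T9 → W9 → X8 → Y9 → E9 → S8 → DC.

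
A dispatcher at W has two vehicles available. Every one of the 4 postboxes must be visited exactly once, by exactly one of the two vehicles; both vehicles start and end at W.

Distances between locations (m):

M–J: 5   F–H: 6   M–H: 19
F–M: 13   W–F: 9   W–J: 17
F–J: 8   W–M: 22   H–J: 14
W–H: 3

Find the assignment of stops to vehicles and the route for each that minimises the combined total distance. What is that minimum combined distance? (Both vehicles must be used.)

There are 2^3 − 1 = 7 ways to divide the 4 stops into two non-empty groups. For each, the best each vehicle can do is its own shortest tour through its group:
  {F} + {M, H, J}: 18 + 44 = 62
  {M} + {F, H, J}: 44 + 34 = 78
  {F, M} + {H, J}: 44 + 34 = 78
  {H} + {F, M, J}: 6 + 44 = 50
  {F, H} + {M, J}: 18 + 44 = 62
  {M, H} + {F, J}: 44 + 34 = 78
  … (7 splits in total)
Best: vehicle 1 W → H → W = 6; vehicle 2 W → F → M → J → W = 44; combined 50.

50 m — the smallest possible combined total.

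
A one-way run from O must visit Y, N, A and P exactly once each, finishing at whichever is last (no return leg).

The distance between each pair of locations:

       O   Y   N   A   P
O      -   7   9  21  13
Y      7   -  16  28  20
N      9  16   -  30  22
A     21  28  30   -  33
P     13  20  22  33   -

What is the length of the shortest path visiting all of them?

Minimum one-way distance = 78.

There are 4! = 24 possible orderings.
O→Y→N→A→P: 7+16+30+33 = 86
O→Y→N→P→A: 7+16+22+33 = 78
O→Y→A→N→P: 7+28+30+22 = 87
O→Y→A→P→N: 7+28+33+22 = 90
O→Y→P→N→A: 7+20+22+30 = 79
O→Y→P→A→N: 7+20+33+30 = 90
O→N→Y→A→P: 9+16+28+33 = 86
O→N→Y→P→A: 9+16+20+33 = 78
O→N→A→Y→P: 9+30+28+20 = 87
O→N→A→P→Y: 9+30+33+20 = 92
O→N→P→Y→A: 9+22+20+28 = 79
O→N→P→A→Y: 9+22+33+28 = 92
O→A→Y→N→P: 21+28+16+22 = 87
O→A→Y→P→N: 21+28+20+22 = 91
… (10 more)
The minimum is 78.
One shortest path: O → Y → N → P → A.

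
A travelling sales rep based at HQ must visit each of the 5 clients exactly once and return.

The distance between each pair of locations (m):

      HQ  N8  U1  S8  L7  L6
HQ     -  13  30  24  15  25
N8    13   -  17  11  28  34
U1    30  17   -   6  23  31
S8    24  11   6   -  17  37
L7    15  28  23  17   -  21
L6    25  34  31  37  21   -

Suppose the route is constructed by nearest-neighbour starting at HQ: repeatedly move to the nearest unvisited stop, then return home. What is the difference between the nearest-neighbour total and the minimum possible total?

2 m longer than the optimal tour.

From HQ: N8=13, L7=15, S8=24, L6=25, U1=30 → choose N8 (13).
From N8: S8=11, U1=17, L7=28, L6=34 → choose S8 (11).
From S8: U1=6, L7=17, L6=37 → choose U1 (6).
From U1: L7=23, L6=31 → choose L7 (23).
From L7: L6=21 → choose L6 (21).
NN route HQ → N8 → S8 → U1 → L7 → L6 → HQ costs 99.
Optimal: HQ → N8 → S8 → U1 → L6 → L7 → HQ costs 97 (by enumerating all 60 distinct tours).
Excess = 99 − 97 = 2.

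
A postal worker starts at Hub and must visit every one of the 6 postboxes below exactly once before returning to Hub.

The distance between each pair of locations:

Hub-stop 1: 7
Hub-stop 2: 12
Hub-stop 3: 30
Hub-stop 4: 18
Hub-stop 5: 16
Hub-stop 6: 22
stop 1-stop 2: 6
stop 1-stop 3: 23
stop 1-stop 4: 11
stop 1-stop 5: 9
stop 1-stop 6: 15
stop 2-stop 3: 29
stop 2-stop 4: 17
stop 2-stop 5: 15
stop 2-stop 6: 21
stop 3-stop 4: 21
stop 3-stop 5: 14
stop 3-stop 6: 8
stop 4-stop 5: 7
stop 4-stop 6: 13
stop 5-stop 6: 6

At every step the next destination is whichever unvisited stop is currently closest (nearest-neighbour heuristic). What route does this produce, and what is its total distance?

81 along Hub → stop 1 → stop 2 → stop 5 → stop 6 → stop 3 → stop 4 → Hub.

Hub → [stop 1:7 / stop 2:12 / stop 5:16 / stop 4:18 / stop 6:22 / stop 3:30] → stop 1 (7)
stop 1 → [stop 2:6 / stop 5:9 / stop 4:11 / stop 6:15 / stop 3:23] → stop 2 (6)
stop 2 → [stop 5:15 / stop 4:17 / stop 6:21 / stop 3:29] → stop 5 (15)
stop 5 → [stop 6:6 / stop 4:7 / stop 3:14] → stop 6 (6)
stop 6 → [stop 3:8 / stop 4:13] → stop 3 (8)
stop 3 → [stop 4:21] → stop 4 (21)
Return stop 4→Hub: 18.
Total = 7 + 6 + 15 + 6 + 8 + 21 + 18 = 81.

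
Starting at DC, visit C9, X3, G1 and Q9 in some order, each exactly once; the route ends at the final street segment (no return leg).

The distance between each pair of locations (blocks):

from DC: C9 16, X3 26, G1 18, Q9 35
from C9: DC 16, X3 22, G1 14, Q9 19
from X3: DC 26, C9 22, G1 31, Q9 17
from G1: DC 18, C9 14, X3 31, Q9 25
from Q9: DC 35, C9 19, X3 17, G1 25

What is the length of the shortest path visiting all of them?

There are 4! = 24 possible orderings.
DC→C9→X3→G1→Q9: 16+22+31+25 = 94
DC→C9→X3→Q9→G1: 16+22+17+25 = 80
DC→C9→G1→X3→Q9: 16+14+31+17 = 78
DC→C9→G1→Q9→X3: 16+14+25+17 = 72
DC→C9→Q9→X3→G1: 16+19+17+31 = 83
DC→C9→Q9→G1→X3: 16+19+25+31 = 91
DC→X3→C9→G1→Q9: 26+22+14+25 = 87
DC→X3→C9→Q9→G1: 26+22+19+25 = 92
DC→X3→G1→C9→Q9: 26+31+14+19 = 90
DC→X3→G1→Q9→C9: 26+31+25+19 = 101
DC→X3→Q9→C9→G1: 26+17+19+14 = 76
DC→X3→Q9→G1→C9: 26+17+25+14 = 82
DC→G1→C9→X3→Q9: 18+14+22+17 = 71
DC→G1→C9→Q9→X3: 18+14+19+17 = 68
… (10 more)
The minimum is 68.
One shortest path: DC → G1 → C9 → Q9 → X3.

Minimum one-way distance = 68 blocks.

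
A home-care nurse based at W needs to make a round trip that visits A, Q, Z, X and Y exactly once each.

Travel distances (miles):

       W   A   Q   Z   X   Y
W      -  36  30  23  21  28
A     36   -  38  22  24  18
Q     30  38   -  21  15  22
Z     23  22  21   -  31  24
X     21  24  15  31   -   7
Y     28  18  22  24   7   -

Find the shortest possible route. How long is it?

There are 60 distinct closed tours to check (reversals are equivalent).
W → A → Q → Z → X → Y → W: 36+38+21+31+7+28 = 161
W → A → Q → Z → Y → X → W: 36+38+21+24+7+21 = 147
W → A → Q → X → Z → Y → W: 36+38+15+31+24+28 = 172
W → A → Q → X → Y → Z → W: 36+38+15+7+24+23 = 143
W → A → Q → Y → Z → X → W: 36+38+22+24+31+21 = 172
W → A → Q → Y → X → Z → W: 36+38+22+7+31+23 = 157
W → A → Z → Q → X → Y → W: 36+22+21+15+7+28 = 129
W → A → Z → Q → Y → X → W: 36+22+21+22+7+21 = 129
W → A → Z → X → Q → Y → W: 36+22+31+15+22+28 = 154
W → A → Z → X → Y → Q → W: 36+22+31+7+22+30 = 148
W → A → Z → Y → Q → X → W: 36+22+24+22+15+21 = 140
W → A → Z → Y → X → Q → W: 36+22+24+7+15+30 = 134
W → A → X → Q → Z → Y → W: 36+24+15+21+24+28 = 148
W → A → X → Q → Y → Z → W: 36+24+15+22+24+23 = 144
… (46 more)
W → Q → X → Y → A → Z → W: 30+15+7+18+22+23 = 115  ← best
The minimum is 115.
One optimal route: W → Q → X → Y → A → Z → W (or its reverse).

Shortest round trip = 115 miles.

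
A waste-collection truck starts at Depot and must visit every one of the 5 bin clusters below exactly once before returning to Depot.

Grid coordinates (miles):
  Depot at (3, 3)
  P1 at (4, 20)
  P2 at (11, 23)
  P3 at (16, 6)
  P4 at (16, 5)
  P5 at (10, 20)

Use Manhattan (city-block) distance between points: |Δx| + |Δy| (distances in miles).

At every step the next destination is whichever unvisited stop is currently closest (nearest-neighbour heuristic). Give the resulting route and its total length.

68 miles along Depot → P4 → P3 → P5 → P2 → P1 → Depot.

Depot → [P4:15 / P3:16 / P1:18 / P5:24 / P2:28] → P4 (15)
P4 → [P3:1 / P5:21 / P2:23 / P1:27] → P3 (1)
P3 → [P5:20 / P2:22 / P1:26] → P5 (20)
P5 → [P2:4 / P1:6] → P2 (4)
P2 → [P1:10] → P1 (10)
Return P1→Depot: 18.
Total = 15 + 1 + 20 + 4 + 10 + 18 = 68.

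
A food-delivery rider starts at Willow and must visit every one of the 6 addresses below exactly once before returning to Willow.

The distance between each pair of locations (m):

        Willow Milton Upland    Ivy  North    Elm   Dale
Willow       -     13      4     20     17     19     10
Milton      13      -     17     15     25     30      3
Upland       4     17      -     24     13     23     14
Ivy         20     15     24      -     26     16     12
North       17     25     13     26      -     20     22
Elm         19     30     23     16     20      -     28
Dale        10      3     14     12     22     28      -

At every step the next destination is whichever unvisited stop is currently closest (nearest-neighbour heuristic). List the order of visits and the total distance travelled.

From Willow: distances to unvisited — Upland=4, Dale=10, Milton=13, North=17, Elm=19, Ivy=20. Nearest is Upland (4).
From Upland: distances to unvisited — North=13, Dale=14, Milton=17, Elm=23, Ivy=24. Nearest is North (13).
From North: distances to unvisited — Elm=20, Dale=22, Milton=25, Ivy=26. Nearest is Elm (20).
From Elm: distances to unvisited — Ivy=16, Dale=28, Milton=30. Nearest is Ivy (16).
From Ivy: distances to unvisited — Dale=12, Milton=15. Nearest is Dale (12).
From Dale: distances to unvisited — Milton=3. Nearest is Milton (3).
Return Milton→Willow: 13.
Total = 4 + 13 + 20 + 16 + 12 + 3 + 13 = 81.

Total distance 81 m via the nearest-neighbour route Willow → Upland → North → Elm → Ivy → Dale → Milton → Willow.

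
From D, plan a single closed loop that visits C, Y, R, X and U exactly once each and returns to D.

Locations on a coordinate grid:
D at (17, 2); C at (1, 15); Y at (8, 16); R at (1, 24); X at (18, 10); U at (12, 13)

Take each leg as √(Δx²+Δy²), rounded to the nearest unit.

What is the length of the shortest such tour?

Minimum total distance: 61.

With 5 stops there are 5!/2 = 60 distinct round trips (a route and its reverse cost the same).
D→C→Y→R→X→U→D: 21+7+11+22+7+12 = 80
D→C→Y→R→U→X→D: 21+7+11+16+7+8 = 70
D→C→Y→X→R→U→D: 21+7+12+22+16+12 = 90
D→C→Y→X→U→R→D: 21+7+12+7+16+27 = 90
D→C→Y→U→R→X→D: 21+7+5+16+22+8 = 79
D→C→Y→U→X→R→D: 21+7+5+7+22+27 = 89
D→C→R→Y→X→U→D: 21+9+11+12+7+12 = 72
D→C→R→Y→U→X→D: 21+9+11+5+7+8 = 61
D→C→R→X→Y→U→D: 21+9+22+12+5+12 = 81
D→C→R→X→U→Y→D: 21+9+22+7+5+17 = 81
D→C→R→U→Y→X→D: 21+9+16+5+12+8 = 71
D→C→R→U→X→Y→D: 21+9+16+7+12+17 = 82
D→C→X→Y→R→U→D: 21+18+12+11+16+12 = 90
D→C→X→Y→U→R→D: 21+18+12+5+16+27 = 99
… (46 more)
The minimum is 61.
One optimal route: D → C → R → Y → U → X → D (or its reverse).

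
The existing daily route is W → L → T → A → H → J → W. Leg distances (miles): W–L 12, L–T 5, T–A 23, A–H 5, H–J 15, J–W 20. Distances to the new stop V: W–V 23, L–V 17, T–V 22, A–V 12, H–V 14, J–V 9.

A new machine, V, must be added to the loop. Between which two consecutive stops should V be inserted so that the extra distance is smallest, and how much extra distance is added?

Insertion cost between consecutive stops i–j is d(i,V) + d(V,j) − d(i,j):
  between W and L: 23 + 17 − 12 = 28
  between L and T: 17 + 22 − 5 = 34
  between T and A: 22 + 12 − 23 = 11
  between A and H: 12 + 14 − 5 = 21
  between H and J: 14 + 9 − 15 = 8
  between J and W: 9 + 23 − 20 = 12
Cheapest insertion is between H and J, adding 8.
New total = 80 + 8 = 88.

+8 miles — insert V between H and J.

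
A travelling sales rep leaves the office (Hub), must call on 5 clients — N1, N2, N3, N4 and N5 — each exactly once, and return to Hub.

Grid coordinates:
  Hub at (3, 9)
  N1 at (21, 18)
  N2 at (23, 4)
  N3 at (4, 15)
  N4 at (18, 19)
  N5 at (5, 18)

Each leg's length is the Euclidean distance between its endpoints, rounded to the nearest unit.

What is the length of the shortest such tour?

60 — the shortest possible round trip.

Hub → N1 → N2 → N3 → N4 → N5 → Hub: 20+14+22+15+13+9 = 93
Hub → N1 → N2 → N3 → N5 → N4 → Hub: 20+14+22+3+13+18 = 90
Hub → N1 → N2 → N4 → N3 → N5 → Hub: 20+14+16+15+3+9 = 77
Hub → N1 → N2 → N4 → N5 → N3 → Hub: 20+14+16+13+3+6 = 72
Hub → N1 → N2 → N5 → N3 → N4 → Hub: 20+14+23+3+15+18 = 93
Hub → N1 → N2 → N5 → N4 → N3 → Hub: 20+14+23+13+15+6 = 91
Hub → N1 → N3 → N2 → N4 → N5 → Hub: 20+17+22+16+13+9 = 97
Hub → N1 → N3 → N2 → N5 → N4 → Hub: 20+17+22+23+13+18 = 113
Hub → N1 → N3 → N4 → N2 → N5 → Hub: 20+17+15+16+23+9 = 100
Hub → N1 → N3 → N4 → N5 → N2 → Hub: 20+17+15+13+23+21 = 109
Hub → N1 → N3 → N5 → N2 → N4 → Hub: 20+17+3+23+16+18 = 97
Hub → N1 → N3 → N5 → N4 → N2 → Hub: 20+17+3+13+16+21 = 90
Hub → N1 → N4 → N2 → N3 → N5 → Hub: 20+3+16+22+3+9 = 73
Hub → N1 → N4 → N2 → N5 → N3 → Hub: 20+3+16+23+3+6 = 71
… (46 more)
Hub → N2 → N1 → N4 → N5 → N3 → Hub: 21+14+3+13+3+6 = 60  ← best
The minimum is 60.
One optimal route: Hub → N2 → N1 → N4 → N5 → N3 → Hub (or its reverse).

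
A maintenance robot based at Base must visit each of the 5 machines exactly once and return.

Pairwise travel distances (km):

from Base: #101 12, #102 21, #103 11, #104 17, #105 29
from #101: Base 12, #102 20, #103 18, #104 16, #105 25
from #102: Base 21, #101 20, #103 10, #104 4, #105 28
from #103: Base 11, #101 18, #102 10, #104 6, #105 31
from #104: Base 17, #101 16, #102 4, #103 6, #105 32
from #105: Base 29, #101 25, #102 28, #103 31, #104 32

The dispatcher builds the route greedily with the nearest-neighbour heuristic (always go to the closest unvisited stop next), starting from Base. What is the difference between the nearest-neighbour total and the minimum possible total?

9 km longer than the optimal tour.

Base: #103=11, #101=12, #104=17, #102=21, #105=29 ⇒ #103
#103: #104=6, #102=10, #101=18, #105=31 ⇒ #104
#104: #102=4, #101=16, #105=32 ⇒ #102
#102: #101=20, #105=28 ⇒ #101
#101: #105=25 ⇒ #105
NN route Base → #103 → #104 → #102 → #101 → #105 → Base costs 95.
Optimal: Base → #101 → #105 → #102 → #104 → #103 → Base costs 86 (by enumerating all 60 distinct tours).
Excess = 95 − 86 = 9.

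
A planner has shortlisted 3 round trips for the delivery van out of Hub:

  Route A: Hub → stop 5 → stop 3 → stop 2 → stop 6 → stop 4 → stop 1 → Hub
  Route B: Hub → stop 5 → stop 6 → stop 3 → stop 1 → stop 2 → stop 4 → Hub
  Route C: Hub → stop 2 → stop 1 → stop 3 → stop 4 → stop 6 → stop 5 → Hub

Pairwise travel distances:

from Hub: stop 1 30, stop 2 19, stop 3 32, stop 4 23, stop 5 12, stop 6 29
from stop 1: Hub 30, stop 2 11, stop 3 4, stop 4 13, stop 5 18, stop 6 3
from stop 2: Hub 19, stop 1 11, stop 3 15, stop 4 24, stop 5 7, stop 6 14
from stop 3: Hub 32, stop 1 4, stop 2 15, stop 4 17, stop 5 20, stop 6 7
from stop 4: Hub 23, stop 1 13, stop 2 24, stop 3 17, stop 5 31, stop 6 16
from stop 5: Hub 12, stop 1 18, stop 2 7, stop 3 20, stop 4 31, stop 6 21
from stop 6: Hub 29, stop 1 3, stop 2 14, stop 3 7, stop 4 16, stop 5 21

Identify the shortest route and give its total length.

Route A: 12 + 20 + 15 + 14 + 16 + 13 + 30 = 120
Route B: 12 + 21 + 7 + 4 + 11 + 24 + 23 = 102
Route C: 19 + 11 + 4 + 17 + 16 + 21 + 12 = 100

100 — Route C is the shortest.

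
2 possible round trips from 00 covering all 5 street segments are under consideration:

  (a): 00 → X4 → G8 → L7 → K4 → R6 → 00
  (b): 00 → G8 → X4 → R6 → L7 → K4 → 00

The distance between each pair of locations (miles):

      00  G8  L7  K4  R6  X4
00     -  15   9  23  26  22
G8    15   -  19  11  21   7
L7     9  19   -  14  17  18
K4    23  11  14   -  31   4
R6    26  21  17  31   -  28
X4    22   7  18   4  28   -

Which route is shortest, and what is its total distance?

(a): 22 + 7 + 19 + 14 + 31 + 26 = 119
(b): 15 + 7 + 28 + 17 + 14 + 23 = 104

Shortest is (b), total 104 miles.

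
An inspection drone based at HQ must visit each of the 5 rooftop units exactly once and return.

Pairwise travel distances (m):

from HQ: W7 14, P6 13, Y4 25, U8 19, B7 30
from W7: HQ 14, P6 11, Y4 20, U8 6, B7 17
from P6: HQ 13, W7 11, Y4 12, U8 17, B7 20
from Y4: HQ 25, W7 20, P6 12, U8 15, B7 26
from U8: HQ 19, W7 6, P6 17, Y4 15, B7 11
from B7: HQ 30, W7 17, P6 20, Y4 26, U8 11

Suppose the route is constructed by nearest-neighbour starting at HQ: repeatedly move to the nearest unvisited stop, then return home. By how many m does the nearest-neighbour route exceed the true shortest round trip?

Excess over optimum: 10 m.

HQ: P6=13, W7=14, U8=19, Y4=25, B7=30 ⇒ P6
P6: W7=11, Y4=12, U8=17, B7=20 ⇒ W7
W7: U8=6, B7=17, Y4=20 ⇒ U8
U8: B7=11, Y4=15 ⇒ B7
B7: Y4=26 ⇒ Y4
NN route HQ → P6 → W7 → U8 → B7 → Y4 → HQ costs 92.
Optimal: HQ → W7 → U8 → B7 → Y4 → P6 → HQ costs 82 (by enumerating all 60 distinct tours).
Excess = 92 − 82 = 10.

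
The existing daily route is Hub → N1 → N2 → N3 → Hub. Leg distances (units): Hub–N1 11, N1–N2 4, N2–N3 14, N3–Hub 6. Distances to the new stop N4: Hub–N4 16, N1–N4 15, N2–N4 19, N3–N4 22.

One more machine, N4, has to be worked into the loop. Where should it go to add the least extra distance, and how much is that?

Minimum extra distance: 20, inserting N4 between Hub and N1.

Insertion cost between consecutive stops i–j is d(i,N4) + d(N4,j) − d(i,j):
  between Hub and N1: 16 + 15 − 11 = 20
  between N1 and N2: 15 + 19 − 4 = 30
  between N2 and N3: 19 + 22 − 14 = 27
  between N3 and Hub: 22 + 16 − 6 = 32
Cheapest insertion is between Hub and N1, adding 20.
New total = 35 + 20 = 55.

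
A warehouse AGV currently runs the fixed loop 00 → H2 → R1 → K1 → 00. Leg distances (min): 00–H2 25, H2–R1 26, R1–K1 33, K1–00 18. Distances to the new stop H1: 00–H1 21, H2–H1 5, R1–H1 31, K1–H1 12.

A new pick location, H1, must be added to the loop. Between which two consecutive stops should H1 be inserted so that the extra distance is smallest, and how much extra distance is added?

Insertion cost between consecutive stops i–j is d(i,H1) + d(H1,j) − d(i,j):
  between 00 and H2: 21 + 5 − 25 = 1
  between H2 and R1: 5 + 31 − 26 = 10
  between R1 and K1: 31 + 12 − 33 = 10
  between K1 and 00: 12 + 21 − 18 = 15
Cheapest insertion is between 00 and H2, adding 1.
New total = 102 + 1 = 103.

+1 min — insert H1 between 00 and H2.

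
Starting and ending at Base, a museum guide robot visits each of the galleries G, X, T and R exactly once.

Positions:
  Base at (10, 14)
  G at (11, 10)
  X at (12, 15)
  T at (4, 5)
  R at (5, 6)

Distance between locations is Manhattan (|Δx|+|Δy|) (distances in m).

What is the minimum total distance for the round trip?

36 m — the shortest possible round trip.

There are 12 distinct closed tours to check (reversals are equivalent).
Base - G - X - T - R - Base: 5+6+18+2+13 = 44
Base - G - X - R - T - Base: 5+6+16+2+15 = 44
Base - G - T - X - R - Base: 5+12+18+16+13 = 64
Base - G - T - R - X - Base: 5+12+2+16+3 = 38
Base - G - R - X - T - Base: 5+10+16+18+15 = 64
Base - G - R - T - X - Base: 5+10+2+18+3 = 38
Base - X - G - T - R - Base: 3+6+12+2+13 = 36
Base - X - G - R - T - Base: 3+6+10+2+15 = 36
Base - X - T - G - R - Base: 3+18+12+10+13 = 56
Base - X - R - G - T - Base: 3+16+10+12+15 = 56
Base - T - G - X - R - Base: 15+12+6+16+13 = 62
Base - T - X - G - R - Base: 15+18+6+10+13 = 62
The minimum is 36.
One optimal route: Base → X → G → T → R → Base (or its reverse).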